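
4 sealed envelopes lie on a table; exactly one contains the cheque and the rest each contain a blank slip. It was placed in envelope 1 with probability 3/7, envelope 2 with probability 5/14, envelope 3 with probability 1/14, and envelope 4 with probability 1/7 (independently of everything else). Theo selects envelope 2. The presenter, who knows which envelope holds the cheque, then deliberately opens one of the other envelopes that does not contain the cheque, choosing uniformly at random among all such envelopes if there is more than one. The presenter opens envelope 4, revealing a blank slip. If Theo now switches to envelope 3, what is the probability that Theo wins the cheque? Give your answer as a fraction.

3/31

Condition on the true location of the cheque.
If it is in envelope 1 (prior 3/7): the presenter has 2 equally likely choices, so probability 1/2; weight (3/7)·(1/2) = 3/14.
If it is in envelope 2 (prior 5/14): the presenter has 3 equally likely choices, so probability 1/3; weight (5/14)·(1/3) = 5/42.
If it is in envelope 3 (prior 1/14): the presenter has 2 equally likely choices, so probability 1/2; weight (1/14)·(1/2) = 1/28.
If it is in envelope 4 (prior 1/7): the presenter opened envelope 4, so this case is ruled out; weight (1/7)·0 = 0.
The weights sum to 31/84.
So P(the cheque in envelope 3 | the presenter opened envelope 4) = (1/28) / (31/84) = 3/31.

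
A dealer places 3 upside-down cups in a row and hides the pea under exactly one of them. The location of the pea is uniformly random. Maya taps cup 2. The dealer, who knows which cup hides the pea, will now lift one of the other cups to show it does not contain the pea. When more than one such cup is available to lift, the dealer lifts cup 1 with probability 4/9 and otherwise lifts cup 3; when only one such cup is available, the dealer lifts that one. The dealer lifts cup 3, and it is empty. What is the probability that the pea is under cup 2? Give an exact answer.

Consider each possible location of the pea in turn.
If it is under cup 1 (prior 1/3): only cup 3 is available, probability 1; weight (1/3)·1 = 1/3.
If it is under cup 2 (prior 1/3): cup 1 is available but not opened, probability 5/9; weight (1/3)·(5/9) = 5/27.
If it is under cup 3 (prior 1/3): the dealer opened cup 3, so this case is ruled out; weight (1/3)·0 = 0.
The weights sum to 14/27.
So P(the pea under cup 2 | the dealer opened cup 3) = (5/27) / (14/27) = 5/14.

5/14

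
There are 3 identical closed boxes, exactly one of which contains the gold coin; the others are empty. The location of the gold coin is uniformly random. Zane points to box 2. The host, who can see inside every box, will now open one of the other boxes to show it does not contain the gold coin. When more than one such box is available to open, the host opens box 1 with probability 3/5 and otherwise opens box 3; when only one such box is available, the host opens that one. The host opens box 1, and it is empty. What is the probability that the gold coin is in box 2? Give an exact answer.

Apply Bayes' rule, conditioning on where the gold coin actually is.
If it is in box 1 (prior 1/3): the host opened box 1, so this case is ruled out; weight (1/3)·0 = 0.
If it is in box 2 (prior 1/3): box 1 is available, opened with probability 3/5; weight (1/3)·(3/5) = 1/5.
If it is in box 3 (prior 1/3): only box 1 is available, probability 1; weight (1/3)·1 = 1/3.
The weights sum to 8/15.
So P(the gold coin in box 2 | the host opened box 1) = (1/5) / (8/15) = 3/8.

3/8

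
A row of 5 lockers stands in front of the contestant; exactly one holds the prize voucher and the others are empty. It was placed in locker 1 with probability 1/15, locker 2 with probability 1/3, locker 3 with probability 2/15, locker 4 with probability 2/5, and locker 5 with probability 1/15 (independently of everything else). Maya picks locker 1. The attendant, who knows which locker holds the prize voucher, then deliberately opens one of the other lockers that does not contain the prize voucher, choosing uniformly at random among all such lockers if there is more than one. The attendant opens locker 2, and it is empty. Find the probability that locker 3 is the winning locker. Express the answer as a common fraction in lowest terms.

8/39

Apply Bayes' rule, conditioning on where the prize voucher actually is.
If it is in locker 1 (prior 1/15): the attendant has 4 equally likely choices, so probability 1/4; weight (1/15)·(1/4) = 1/60.
If it is in locker 2 (prior 1/3): the attendant opened locker 2, so this case is ruled out; weight (1/3)·0 = 0.
If it is in locker 3 (prior 2/15): the attendant has 3 equally likely choices, so probability 1/3; weight (2/15)·(1/3) = 2/45.
If it is in locker 4 (prior 2/5): the attendant has 3 equally likely choices, so probability 1/3; weight (2/5)·(1/3) = 2/15.
If it is in locker 5 (prior 1/15): the attendant has 3 equally likely choices, so probability 1/3; weight (1/15)·(1/3) = 1/45.
The weights sum to 13/60.
So P(the prize voucher in locker 3 | the attendant opened locker 2) = (2/45) / (13/60) = 8/39.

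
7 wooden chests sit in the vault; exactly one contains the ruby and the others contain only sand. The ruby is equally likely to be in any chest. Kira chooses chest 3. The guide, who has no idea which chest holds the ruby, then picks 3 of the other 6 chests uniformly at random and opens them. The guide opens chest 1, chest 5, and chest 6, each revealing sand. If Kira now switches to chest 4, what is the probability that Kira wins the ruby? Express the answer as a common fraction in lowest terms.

1/4

Because the guide chose which chests to open without knowing where the ruby is, the choice is independent of the prize location. Learning that none of the 3 opened chests holds the ruby simply rules out those 3 locations and leaves the remaining 4 chests still equally likely by symmetry.
So P(the ruby in chest 4) = 1/4.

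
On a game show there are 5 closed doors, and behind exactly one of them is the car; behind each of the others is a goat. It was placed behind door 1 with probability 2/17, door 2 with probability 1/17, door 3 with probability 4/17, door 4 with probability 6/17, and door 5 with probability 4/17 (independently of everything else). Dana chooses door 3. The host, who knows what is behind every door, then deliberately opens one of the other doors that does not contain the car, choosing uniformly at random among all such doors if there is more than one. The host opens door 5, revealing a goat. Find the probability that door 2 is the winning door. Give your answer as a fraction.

Consider each possible location of the car in turn.
If it is behind door 1 (prior 2/17): the host has 3 equally likely choices, so probability 1/3; weight (2/17)·(1/3) = 2/51.
If it is behind door 2 (prior 1/17): the host has 3 equally likely choices, so probability 1/3; weight (1/17)·(1/3) = 1/51.
If it is behind door 3 (prior 4/17): the host has 4 equally likely choices, so probability 1/4; weight (4/17)·(1/4) = 1/17.
If it is behind door 4 (prior 6/17): the host has 3 equally likely choices, so probability 1/3; weight (6/17)·(1/3) = 2/17.
If it is behind door 5 (prior 4/17): the host opened door 5, so this case is ruled out; weight (4/17)·0 = 0.
The weights sum to 4/17.
So P(the car behind door 2 | the host opened door 5) = (1/51) / (4/17) = 1/12.

1/12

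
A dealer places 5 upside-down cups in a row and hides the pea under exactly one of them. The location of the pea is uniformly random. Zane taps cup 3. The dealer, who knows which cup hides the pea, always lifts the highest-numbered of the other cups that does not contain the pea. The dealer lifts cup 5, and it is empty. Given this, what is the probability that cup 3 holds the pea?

1/4

Consider each possible location of the pea in turn.
If it is under any of cups 1, 2, 3, and 4 (prior 1/5 each): cup 5 is the highest-numbered option available, probability 1; weight (1/5)·1 = 1/5 each.
If it is under cup 5 (prior 1/5): the dealer opened cup 5, so this case is ruled out; weight (1/5)·0 = 0.
The weights sum to 4/5.
So P(the pea under cup 3 | the dealer opened cup 5) = (1/5) / (4/5) = 1/4.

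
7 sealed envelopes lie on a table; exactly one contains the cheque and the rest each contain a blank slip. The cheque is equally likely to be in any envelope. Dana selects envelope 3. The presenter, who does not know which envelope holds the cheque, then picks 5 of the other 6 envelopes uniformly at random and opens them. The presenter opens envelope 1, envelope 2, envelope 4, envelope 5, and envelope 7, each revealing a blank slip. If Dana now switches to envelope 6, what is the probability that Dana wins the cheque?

1/2

Consider each possible location of the cheque in turn.
If it is in any of envelopes 1, 2, 4, 5, and 7 (prior 1/7 each): that envelope was opened and seen not to hold the prize — ruled out; weight (1/7)·0 = 0 each.
If it is in either of envelopes 3 and 6 (prior 1/7 each): the presenter picks exactly this set with probability 1/6 regardless, and none is the prize; weight (1/7)·(1/6) = 1/42 each.
The weights sum to 1/21.
So P(the cheque in envelope 6 | the presenter opened envelope 1, envelope 2, envelope 4, envelope 5, and envelope 7) = (1/42) / (1/21) = 1/2.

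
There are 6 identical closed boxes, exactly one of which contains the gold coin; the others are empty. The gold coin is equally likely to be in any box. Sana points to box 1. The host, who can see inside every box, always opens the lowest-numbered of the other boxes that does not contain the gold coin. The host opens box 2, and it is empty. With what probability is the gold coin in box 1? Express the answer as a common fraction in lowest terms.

1/5

Consider each possible location of the gold coin in turn.
If it is in any of boxes 1, 3, 4, 5, and 6 (prior 1/6 each): box 2 is the lowest-numbered option available, probability 1; weight (1/6)·1 = 1/6 each.
If it is in box 2 (prior 1/6): the host opened box 2, so this case is ruled out; weight (1/6)·0 = 0.
The weights sum to 5/6.
So P(the gold coin in box 1 | the host opened box 2) = (1/6) / (5/6) = 1/5.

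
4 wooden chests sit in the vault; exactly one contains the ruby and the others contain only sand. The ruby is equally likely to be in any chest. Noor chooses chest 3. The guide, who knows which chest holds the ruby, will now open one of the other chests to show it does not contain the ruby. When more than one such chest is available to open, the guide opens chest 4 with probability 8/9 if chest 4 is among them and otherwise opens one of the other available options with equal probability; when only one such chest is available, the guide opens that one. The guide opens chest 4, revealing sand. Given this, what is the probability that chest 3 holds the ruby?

1/3

Condition on the true location of the ruby.
If it is in any of chests 1, 2, and 3 (prior 1/4 each): chest 4 is available, opened with probability 8/9; weight (1/4)·(8/9) = 2/9 each.
If it is in chest 4 (prior 1/4): the guide opened chest 4, so this case is ruled out; weight (1/4)·0 = 0.
The weights sum to 2/3.
So P(the ruby in chest 3 | the guide opened chest 4) = (2/9) / (2/3) = 1/3.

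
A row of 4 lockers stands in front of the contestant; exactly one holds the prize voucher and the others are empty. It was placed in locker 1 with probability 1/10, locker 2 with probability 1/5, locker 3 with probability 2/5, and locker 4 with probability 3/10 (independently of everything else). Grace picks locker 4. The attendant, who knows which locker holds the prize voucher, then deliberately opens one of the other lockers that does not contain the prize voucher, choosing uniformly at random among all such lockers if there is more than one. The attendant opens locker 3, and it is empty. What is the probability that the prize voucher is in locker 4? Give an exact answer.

Consider each possible location of the prize voucher in turn.
If it is in locker 1 (prior 1/10): the attendant has 2 equally likely choices, so probability 1/2; weight (1/10)·(1/2) = 1/20.
If it is in locker 2 (prior 1/5): the attendant has 2 equally likely choices, so probability 1/2; weight (1/5)·(1/2) = 1/10.
If it is in locker 3 (prior 2/5): the attendant opened locker 3, so this case is ruled out; weight (2/5)·0 = 0.
If it is in locker 4 (prior 3/10): the attendant has 3 equally likely choices, so probability 1/3; weight (3/10)·(1/3) = 1/10.
The weights sum to 1/4.
So P(the prize voucher in locker 4 | the attendant opened locker 3) = (1/10) / (1/4) = 2/5.

2/5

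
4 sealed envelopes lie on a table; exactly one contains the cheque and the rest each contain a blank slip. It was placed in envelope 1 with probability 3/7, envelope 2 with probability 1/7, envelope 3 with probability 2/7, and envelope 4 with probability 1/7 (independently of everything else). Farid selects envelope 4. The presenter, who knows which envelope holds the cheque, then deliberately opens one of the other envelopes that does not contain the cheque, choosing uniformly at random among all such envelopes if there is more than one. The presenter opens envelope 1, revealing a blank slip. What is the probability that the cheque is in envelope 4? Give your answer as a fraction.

2/11

Consider each possible location of the cheque in turn.
If it is in envelope 1 (prior 3/7): the presenter opened envelope 1, so this case is ruled out; weight (3/7)·0 = 0.
If it is in envelope 2 (prior 1/7): the presenter has 2 equally likely choices, so probability 1/2; weight (1/7)·(1/2) = 1/14.
If it is in envelope 3 (prior 2/7): the presenter has 2 equally likely choices, so probability 1/2; weight (2/7)·(1/2) = 1/7.
If it is in envelope 4 (prior 1/7): the presenter has 3 equally likely choices, so probability 1/3; weight (1/7)·(1/3) = 1/21.
The weights sum to 11/42.
So P(the cheque in envelope 4 | the presenter opened envelope 1) = (1/21) / (11/42) = 2/11.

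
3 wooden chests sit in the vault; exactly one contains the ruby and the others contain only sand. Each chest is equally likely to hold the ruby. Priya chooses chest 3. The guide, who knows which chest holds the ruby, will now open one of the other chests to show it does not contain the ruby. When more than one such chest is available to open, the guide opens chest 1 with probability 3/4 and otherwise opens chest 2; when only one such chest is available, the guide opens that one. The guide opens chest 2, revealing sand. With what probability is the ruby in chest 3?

1/5

Consider each possible location of the ruby in turn.
If it is in chest 1 (prior 1/3): only chest 2 is available, probability 1; weight (1/3)·1 = 1/3.
If it is in chest 2 (prior 1/3): the guide opened chest 2, so this case is ruled out; weight (1/3)·0 = 0.
If it is in chest 3 (prior 1/3): chest 1 is available but not opened, probability 1/4; weight (1/3)·(1/4) = 1/12.
The weights sum to 5/12.
So P(the ruby in chest 3 | the guide opened chest 2) = (1/12) / (5/12) = 1/5.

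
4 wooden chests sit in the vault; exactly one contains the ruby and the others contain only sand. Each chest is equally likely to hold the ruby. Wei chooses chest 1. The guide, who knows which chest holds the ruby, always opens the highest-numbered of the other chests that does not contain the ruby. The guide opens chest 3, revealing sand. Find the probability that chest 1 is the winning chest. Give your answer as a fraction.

0

Condition on the true location of the ruby.
If it is in either of chests 1 and 2 (prior 1/4 each): the guide would have opened chest 4 instead, probability 0; weight (1/4)·0 = 0 each.
If it is in chest 3 (prior 1/4): the guide opened chest 3, so this case is ruled out; weight (1/4)·0 = 0.
If it is in chest 4 (prior 1/4): chest 3 is the highest-numbered option available, probability 1; weight (1/4)·1 = 1/4.
The weights sum to 1/4.
So P(the ruby in chest 1 | the guide opened chest 3) = 0 / (1/4) = 0.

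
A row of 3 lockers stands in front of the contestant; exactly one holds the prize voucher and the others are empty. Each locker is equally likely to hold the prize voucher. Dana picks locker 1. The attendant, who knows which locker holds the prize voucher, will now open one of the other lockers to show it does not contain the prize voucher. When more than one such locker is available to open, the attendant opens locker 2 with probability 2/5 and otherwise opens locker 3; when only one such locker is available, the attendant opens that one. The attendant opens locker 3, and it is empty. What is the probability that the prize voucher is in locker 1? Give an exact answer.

3/8

Apply Bayes' rule, conditioning on where the prize voucher actually is.
If it is in locker 1 (prior 1/3): locker 2 is available but not opened, probability 3/5; weight (1/3)·(3/5) = 1/5.
If it is in locker 2 (prior 1/3): only locker 3 is available, probability 1; weight (1/3)·1 = 1/3.
If it is in locker 3 (prior 1/3): the attendant opened locker 3, so this case is ruled out; weight (1/3)·0 = 0.
The weights sum to 8/15.
So P(the prize voucher in locker 1 | the attendant opened locker 3) = (1/5) / (8/15) = 3/8.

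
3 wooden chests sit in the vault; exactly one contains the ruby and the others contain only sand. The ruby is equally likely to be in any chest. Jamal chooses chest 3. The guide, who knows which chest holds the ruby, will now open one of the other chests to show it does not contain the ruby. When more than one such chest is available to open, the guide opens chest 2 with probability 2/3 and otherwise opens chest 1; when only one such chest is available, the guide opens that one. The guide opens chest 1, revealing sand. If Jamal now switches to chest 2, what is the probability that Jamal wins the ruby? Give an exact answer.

3/4

Apply Bayes' rule, conditioning on where the ruby actually is.
If it is in chest 1 (prior 1/3): the guide opened chest 1, so this case is ruled out; weight (1/3)·0 = 0.
If it is in chest 2 (prior 1/3): only chest 1 is available, probability 1; weight (1/3)·1 = 1/3.
If it is in chest 3 (prior 1/3): chest 2 is available but not opened, probability 1/3; weight (1/3)·(1/3) = 1/9.
The weights sum to 4/9.
So P(the ruby in chest 2 | the guide opened chest 1) = (1/3) / (4/9) = 3/4.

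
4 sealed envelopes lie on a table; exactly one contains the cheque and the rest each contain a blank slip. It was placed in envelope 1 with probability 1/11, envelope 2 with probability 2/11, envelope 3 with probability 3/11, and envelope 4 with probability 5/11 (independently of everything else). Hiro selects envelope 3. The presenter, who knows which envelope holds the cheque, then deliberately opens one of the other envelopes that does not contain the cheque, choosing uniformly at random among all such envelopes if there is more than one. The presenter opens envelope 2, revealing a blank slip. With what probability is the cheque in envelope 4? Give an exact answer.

5/8

Consider each possible location of the cheque in turn.
If it is in envelope 1 (prior 1/11): the presenter has 2 equally likely choices, so probability 1/2; weight (1/11)·(1/2) = 1/22.
If it is in envelope 2 (prior 2/11): the presenter opened envelope 2, so this case is ruled out; weight (2/11)·0 = 0.
If it is in envelope 3 (prior 3/11): the presenter has 3 equally likely choices, so probability 1/3; weight (3/11)·(1/3) = 1/11.
If it is in envelope 4 (prior 5/11): the presenter has 2 equally likely choices, so probability 1/2; weight (5/11)·(1/2) = 5/22.
The weights sum to 4/11.
So P(the cheque in envelope 4 | the presenter opened envelope 2) = (5/22) / (4/11) = 5/8.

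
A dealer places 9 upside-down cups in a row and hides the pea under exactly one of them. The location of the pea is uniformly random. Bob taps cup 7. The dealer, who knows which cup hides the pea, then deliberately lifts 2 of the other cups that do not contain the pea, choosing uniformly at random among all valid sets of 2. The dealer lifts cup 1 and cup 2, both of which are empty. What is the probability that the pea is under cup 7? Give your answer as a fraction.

1/9

Apply Bayes' rule, conditioning on where the pea actually is.
If it is under either of cups 1 and 2 (prior 1/9 each): that cup was opened and seen not to hold the prize — ruled out; weight (1/9)·0 = 0 each.
If it is under any of cups 3, 4, 5, 6, 8, and 9 (prior 1/9 each): the dealer has 21 equally likely choices, so probability 1/21; weight (1/9)·(1/21) = 1/189 each.
If it is under cup 7 (prior 1/9): the dealer has 28 equally likely choices, so probability 1/28; weight (1/9)·(1/28) = 1/252.
The weights sum to 1/28.
So P(the pea under cup 7 | the dealer opened cup 1 and cup 2) = (1/252) / (1/28) = 1/9.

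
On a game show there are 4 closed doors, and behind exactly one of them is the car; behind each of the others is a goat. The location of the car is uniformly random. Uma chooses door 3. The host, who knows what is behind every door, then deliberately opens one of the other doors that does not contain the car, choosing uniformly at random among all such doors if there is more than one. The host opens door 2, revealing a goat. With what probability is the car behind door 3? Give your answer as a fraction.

Condition on the true location of the car.
If it is behind either of doors 1 and 4 (prior 1/4 each): the host has 2 equally likely choices, so probability 1/2; weight (1/4)·(1/2) = 1/8 each.
If it is behind door 2 (prior 1/4): the host opened door 2, so this case is ruled out; weight (1/4)·0 = 0.
If it is behind door 3 (prior 1/4): the host has 3 equally likely choices, so probability 1/3; weight (1/4)·(1/3) = 1/12.
The weights sum to 1/3.
So P(the car behind door 3 | the host opened door 2) = (1/12) / (1/3) = 1/4.

1/4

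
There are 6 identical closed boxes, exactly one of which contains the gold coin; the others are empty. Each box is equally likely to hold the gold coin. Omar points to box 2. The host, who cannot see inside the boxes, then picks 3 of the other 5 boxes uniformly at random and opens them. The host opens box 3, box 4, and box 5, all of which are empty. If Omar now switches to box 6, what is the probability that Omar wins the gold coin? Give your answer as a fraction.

1/3

Consider each possible location of the gold coin in turn.
If it is in any of boxes 1, 2, and 6 (prior 1/6 each): the host picks exactly this set with probability 1/10 regardless, and none is the prize; weight (1/6)·(1/10) = 1/60 each.
If it is in any of boxes 3, 4, and 5 (prior 1/6 each): that box was opened and seen not to hold the prize — ruled out; weight (1/6)·0 = 0 each.
The weights sum to 1/20.
So P(the gold coin in box 6 | the host opened box 3, box 4, and box 5) = (1/60) / (1/20) = 1/3.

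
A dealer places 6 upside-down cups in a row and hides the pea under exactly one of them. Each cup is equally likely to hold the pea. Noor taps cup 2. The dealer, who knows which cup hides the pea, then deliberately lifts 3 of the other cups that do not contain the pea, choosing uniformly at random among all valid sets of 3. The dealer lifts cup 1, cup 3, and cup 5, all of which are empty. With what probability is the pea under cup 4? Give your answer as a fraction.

5/12

Apply Bayes' rule, conditioning on where the pea actually is.
If it is under any of cups 1, 3, and 5 (prior 1/6 each): that cup was opened and seen not to hold the prize — ruled out; weight (1/6)·0 = 0 each.
If it is under cup 2 (prior 1/6): the dealer has 10 equally likely choices, so probability 1/10; weight (1/6)·(1/10) = 1/60.
If it is under either of cups 4 and 6 (prior 1/6 each): the dealer has 4 equally likely choices, so probability 1/4; weight (1/6)·(1/4) = 1/24 each.
The weights sum to 1/10.
So P(the pea under cup 4 | the dealer opened cup 1, cup 3, and cup 5) = (1/24) / (1/10) = 5/12.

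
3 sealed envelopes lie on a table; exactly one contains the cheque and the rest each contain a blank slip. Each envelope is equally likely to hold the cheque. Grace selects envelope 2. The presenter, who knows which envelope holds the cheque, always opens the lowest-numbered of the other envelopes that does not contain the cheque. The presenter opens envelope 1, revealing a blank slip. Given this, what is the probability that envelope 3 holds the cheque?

1/2

Consider each possible location of the cheque in turn.
If it is in envelope 1 (prior 1/3): the presenter opened envelope 1, so this case is ruled out; weight (1/3)·0 = 0.
If it is in either of envelopes 2 and 3 (prior 1/3 each): envelope 1 is the lowest-numbered option available, probability 1; weight (1/3)·1 = 1/3 each.
The weights sum to 2/3.
So P(the cheque in envelope 3 | the presenter opened envelope 1) = (1/3) / (2/3) = 1/2.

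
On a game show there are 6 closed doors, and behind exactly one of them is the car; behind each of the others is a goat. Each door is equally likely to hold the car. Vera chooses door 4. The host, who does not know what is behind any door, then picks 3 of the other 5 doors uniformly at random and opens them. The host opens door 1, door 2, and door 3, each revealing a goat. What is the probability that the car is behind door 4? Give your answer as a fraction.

Because the host chose which doors to open without knowing where the car is, the choice is independent of the prize location. Learning that none of the 3 opened doors holds the car simply rules out those 3 locations and leaves the remaining 3 doors still equally likely by symmetry.
So P(the car behind door 4) = 1/3.

1/3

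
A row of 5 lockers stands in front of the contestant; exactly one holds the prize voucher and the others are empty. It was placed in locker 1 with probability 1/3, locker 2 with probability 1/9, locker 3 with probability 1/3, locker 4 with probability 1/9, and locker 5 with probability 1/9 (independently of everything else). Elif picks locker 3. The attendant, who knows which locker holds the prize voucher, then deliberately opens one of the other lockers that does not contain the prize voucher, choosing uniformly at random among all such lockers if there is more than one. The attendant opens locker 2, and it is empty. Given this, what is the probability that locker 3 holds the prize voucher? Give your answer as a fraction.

Condition on the true location of the prize voucher.
If it is in locker 1 (prior 1/3): the attendant has 3 equally likely choices, so probability 1/3; weight (1/3)·(1/3) = 1/9.
If it is in locker 2 (prior 1/9): the attendant opened locker 2, so this case is ruled out; weight (1/9)·0 = 0.
If it is in locker 3 (prior 1/3): the attendant has 4 equally likely choices, so probability 1/4; weight (1/3)·(1/4) = 1/12.
If it is in either of lockers 4 and 5 (prior 1/9 each): the attendant has 3 equally likely choices, so probability 1/3; weight (1/9)·(1/3) = 1/27 each.
The weights sum to 29/108.
So P(the prize voucher in locker 3 | the attendant opened locker 2) = (1/12) / (29/108) = 9/29.

9/29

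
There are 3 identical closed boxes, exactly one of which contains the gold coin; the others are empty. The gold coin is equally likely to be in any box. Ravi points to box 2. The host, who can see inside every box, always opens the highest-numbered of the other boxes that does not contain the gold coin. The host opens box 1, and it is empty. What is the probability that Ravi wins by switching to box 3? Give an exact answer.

1

Condition on the true location of the gold coin.
If it is in box 1 (prior 1/3): the host opened box 1, so this case is ruled out; weight (1/3)·0 = 0.
If it is in box 2 (prior 1/3): the host would have opened box 3 instead, probability 0; weight (1/3)·0 = 0.
If it is in box 3 (prior 1/3): box 1 is the highest-numbered option available, probability 1; weight (1/3)·1 = 1/3.
The weights sum to 1/3.
So P(the gold coin in box 3 | the host opened box 1) = (1/3) / (1/3) = 1.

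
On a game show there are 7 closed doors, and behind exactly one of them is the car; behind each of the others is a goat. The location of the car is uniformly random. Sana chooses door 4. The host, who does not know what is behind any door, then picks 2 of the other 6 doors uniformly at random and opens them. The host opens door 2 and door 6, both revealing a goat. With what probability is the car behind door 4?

Apply Bayes' rule, conditioning on where the car actually is.
If it is behind any of doors 1, 3, 4, 5, and 7 (prior 1/7 each): the host picks exactly this set with probability 1/15 regardless, and none is the prize; weight (1/7)·(1/15) = 1/105 each.
If it is behind either of doors 2 and 6 (prior 1/7 each): that door was opened and seen not to hold the prize — ruled out; weight (1/7)·0 = 0 each.
The weights sum to 1/21.
So P(the car behind door 4 | the host opened door 2 and door 6) = (1/105) / (1/21) = 1/5.

1/5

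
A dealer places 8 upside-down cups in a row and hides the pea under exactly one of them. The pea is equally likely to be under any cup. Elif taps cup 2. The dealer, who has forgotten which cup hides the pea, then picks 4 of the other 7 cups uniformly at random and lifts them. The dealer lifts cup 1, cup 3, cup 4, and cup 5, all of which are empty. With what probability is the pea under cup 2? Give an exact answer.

Apply Bayes' rule, conditioning on where the pea actually is.
If it is under any of cups 1, 3, 4, and 5 (prior 1/8 each): that cup was opened and seen not to hold the prize — ruled out; weight (1/8)·0 = 0 each.
If it is under any of cups 2, 6, 7, and 8 (prior 1/8 each): the dealer picks exactly this set with probability 1/35 regardless, and none is the prize; weight (1/8)·(1/35) = 1/280 each.
The weights sum to 1/70.
So P(the pea under cup 2 | the dealer opened cup 1, cup 3, cup 4, and cup 5) = (1/280) / (1/70) = 1/4.

1/4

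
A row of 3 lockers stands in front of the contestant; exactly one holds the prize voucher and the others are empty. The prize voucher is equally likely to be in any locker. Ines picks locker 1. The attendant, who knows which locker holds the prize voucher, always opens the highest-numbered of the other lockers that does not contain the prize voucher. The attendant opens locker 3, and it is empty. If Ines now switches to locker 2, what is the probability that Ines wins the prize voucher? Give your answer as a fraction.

Apply Bayes' rule, conditioning on where the prize voucher actually is.
If it is in either of lockers 1 and 2 (prior 1/3 each): locker 3 is the highest-numbered option available, probability 1; weight (1/3)·1 = 1/3 each.
If it is in locker 3 (prior 1/3): the attendant opened locker 3, so this case is ruled out; weight (1/3)·0 = 0.
The weights sum to 2/3.
So P(the prize voucher in locker 2 | the attendant opened locker 3) = (1/3) / (2/3) = 1/2.

1/2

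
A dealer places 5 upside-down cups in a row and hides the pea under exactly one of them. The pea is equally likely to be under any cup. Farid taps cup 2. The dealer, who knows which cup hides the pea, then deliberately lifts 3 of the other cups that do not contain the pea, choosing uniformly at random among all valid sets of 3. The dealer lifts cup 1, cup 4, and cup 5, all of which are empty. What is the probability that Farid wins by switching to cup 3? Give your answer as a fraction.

4/5

Condition on the true location of the pea.
If it is under any of cups 1, 4, and 5 (prior 1/5 each): that cup was opened and seen not to hold the prize — ruled out; weight (1/5)·0 = 0 each.
If it is under cup 2 (prior 1/5): the dealer has 4 equally likely choices, so probability 1/4; weight (1/5)·(1/4) = 1/20.
If it is under cup 3 (prior 1/5): the dealer has no choice, probability 1; weight (1/5)·1 = 1/5.
The weights sum to 1/4.
So P(the pea under cup 3 | the dealer opened cup 1, cup 4, and cup 5) = (1/5) / (1/4) = 4/5.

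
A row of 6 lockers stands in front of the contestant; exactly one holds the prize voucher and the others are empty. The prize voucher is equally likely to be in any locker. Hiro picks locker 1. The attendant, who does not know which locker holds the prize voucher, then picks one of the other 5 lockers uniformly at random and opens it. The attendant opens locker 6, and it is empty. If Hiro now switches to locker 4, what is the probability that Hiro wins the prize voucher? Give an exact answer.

1/5

Apply Bayes' rule, conditioning on where the prize voucher actually is.
If it is in any of lockers 1, 2, 3, 4, and 5 (prior 1/6 each): the attendant picks locker 6 with probability 1/5 regardless, and it is not the prize; weight (1/6)·(1/5) = 1/30 each.
If it is in locker 6 (prior 1/6): the attendant opened locker 6, so this case is ruled out; weight (1/6)·0 = 0.
The weights sum to 1/6.
So P(the prize voucher in locker 4 | the attendant opened locker 6) = (1/30) / (1/6) = 1/5.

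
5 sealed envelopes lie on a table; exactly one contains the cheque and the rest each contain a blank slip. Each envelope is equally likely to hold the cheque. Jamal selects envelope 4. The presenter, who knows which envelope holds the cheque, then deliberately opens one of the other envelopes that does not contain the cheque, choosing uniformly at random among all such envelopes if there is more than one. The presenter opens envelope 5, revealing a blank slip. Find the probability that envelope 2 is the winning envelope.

Apply Bayes' rule, conditioning on where the cheque actually is.
If it is in any of envelopes 1, 2, and 3 (prior 1/5 each): the presenter has 3 equally likely choices, so probability 1/3; weight (1/5)·(1/3) = 1/15 each.
If it is in envelope 4 (prior 1/5): the presenter has 4 equally likely choices, so probability 1/4; weight (1/5)·(1/4) = 1/20.
If it is in envelope 5 (prior 1/5): the presenter opened envelope 5, so this case is ruled out; weight (1/5)·0 = 0.
The weights sum to 1/4.
So P(the cheque in envelope 2 | the presenter opened envelope 5) = (1/15) / (1/4) = 4/15.

4/15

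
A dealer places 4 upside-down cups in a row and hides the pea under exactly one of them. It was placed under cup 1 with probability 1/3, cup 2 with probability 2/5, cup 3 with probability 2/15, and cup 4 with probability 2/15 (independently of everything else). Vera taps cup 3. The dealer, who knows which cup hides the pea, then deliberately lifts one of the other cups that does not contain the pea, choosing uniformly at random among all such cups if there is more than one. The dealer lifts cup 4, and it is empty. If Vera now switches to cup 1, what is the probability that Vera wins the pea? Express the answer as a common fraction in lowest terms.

Condition on the true location of the pea.
If it is under cup 1 (prior 1/3): the dealer has 2 equally likely choices, so probability 1/2; weight (1/3)·(1/2) = 1/6.
If it is under cup 2 (prior 2/5): the dealer has 2 equally likely choices, so probability 1/2; weight (2/5)·(1/2) = 1/5.
If it is under cup 3 (prior 2/15): the dealer has 3 equally likely choices, so probability 1/3; weight (2/15)·(1/3) = 2/45.
If it is under cup 4 (prior 2/15): the dealer opened cup 4, so this case is ruled out; weight (2/15)·0 = 0.
The weights sum to 37/90.
So P(the pea under cup 1 | the dealer opened cup 4) = (1/6) / (37/90) = 15/37.

15/37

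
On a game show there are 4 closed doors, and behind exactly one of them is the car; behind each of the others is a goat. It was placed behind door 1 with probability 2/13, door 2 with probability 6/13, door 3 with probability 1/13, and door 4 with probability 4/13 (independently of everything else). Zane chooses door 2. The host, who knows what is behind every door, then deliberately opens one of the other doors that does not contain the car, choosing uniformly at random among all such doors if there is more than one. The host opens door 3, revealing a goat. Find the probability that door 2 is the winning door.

2/5

Condition on the true location of the car.
If it is behind door 1 (prior 2/13): the host has 2 equally likely choices, so probability 1/2; weight (2/13)·(1/2) = 1/13.
If it is behind door 2 (prior 6/13): the host has 3 equally likely choices, so probability 1/3; weight (6/13)·(1/3) = 2/13.
If it is behind door 3 (prior 1/13): the host opened door 3, so this case is ruled out; weight (1/13)·0 = 0.
If it is behind door 4 (prior 4/13): the host has 2 equally likely choices, so probability 1/2; weight (4/13)·(1/2) = 2/13.
The weights sum to 5/13.
So P(the car behind door 2 | the host opened door 3) = (2/13) / (5/13) = 2/5.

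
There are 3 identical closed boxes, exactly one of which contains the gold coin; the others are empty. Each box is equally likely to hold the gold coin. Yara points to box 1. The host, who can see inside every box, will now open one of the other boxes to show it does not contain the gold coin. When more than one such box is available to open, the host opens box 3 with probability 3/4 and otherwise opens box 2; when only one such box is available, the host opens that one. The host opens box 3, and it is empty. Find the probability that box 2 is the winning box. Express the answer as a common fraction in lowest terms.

Condition on the true location of the gold coin.
If it is in box 1 (prior 1/3): box 3 is available, opened with probability 3/4; weight (1/3)·(3/4) = 1/4.
If it is in box 2 (prior 1/3): only box 3 is available, probability 1; weight (1/3)·1 = 1/3.
If it is in box 3 (prior 1/3): the host opened box 3, so this case is ruled out; weight (1/3)·0 = 0.
The weights sum to 7/12.
So P(the gold coin in box 2 | the host opened box 3) = (1/3) / (7/12) = 4/7.

4/7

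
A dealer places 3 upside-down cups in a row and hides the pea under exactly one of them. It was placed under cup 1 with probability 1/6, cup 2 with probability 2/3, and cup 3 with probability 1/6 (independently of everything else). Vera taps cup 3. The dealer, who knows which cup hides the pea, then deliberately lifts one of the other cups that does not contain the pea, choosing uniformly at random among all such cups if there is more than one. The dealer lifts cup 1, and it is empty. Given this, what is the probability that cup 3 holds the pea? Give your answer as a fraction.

1/9

Apply Bayes' rule, conditioning on where the pea actually is.
If it is under cup 1 (prior 1/6): the dealer opened cup 1, so this case is ruled out; weight (1/6)·0 = 0.
If it is under cup 2 (prior 2/3): the dealer has no choice, probability 1; weight (2/3)·1 = 2/3.
If it is under cup 3 (prior 1/6): the dealer has 2 equally likely choices, so probability 1/2; weight (1/6)·(1/2) = 1/12.
The weights sum to 3/4.
So P(the pea under cup 3 | the dealer opened cup 1) = (1/12) / (3/4) = 1/9.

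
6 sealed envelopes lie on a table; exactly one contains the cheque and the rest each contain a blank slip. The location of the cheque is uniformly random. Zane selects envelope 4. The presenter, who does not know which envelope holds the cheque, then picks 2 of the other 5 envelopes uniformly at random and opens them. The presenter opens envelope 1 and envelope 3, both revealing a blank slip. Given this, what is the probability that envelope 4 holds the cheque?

Apply Bayes' rule, conditioning on where the cheque actually is.
If it is in either of envelopes 1 and 3 (prior 1/6 each): that envelope was opened and seen not to hold the prize — ruled out; weight (1/6)·0 = 0 each.
If it is in any of envelopes 2, 4, 5, and 6 (prior 1/6 each): the presenter picks exactly this set with probability 1/10 regardless, and none is the prize; weight (1/6)·(1/10) = 1/60 each.
The weights sum to 1/15.
So P(the cheque in envelope 4 | the presenter opened envelope 1 and envelope 3) = (1/60) / (1/15) = 1/4.

1/4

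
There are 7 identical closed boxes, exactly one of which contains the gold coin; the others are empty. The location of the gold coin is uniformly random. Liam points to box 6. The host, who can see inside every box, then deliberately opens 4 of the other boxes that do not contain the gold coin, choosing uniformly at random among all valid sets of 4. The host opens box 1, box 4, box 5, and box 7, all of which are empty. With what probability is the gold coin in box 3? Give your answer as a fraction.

3/7

Apply Bayes' rule, conditioning on where the gold coin actually is.
If it is in any of boxes 1, 4, 5, and 7 (prior 1/7 each): that box was opened and seen not to hold the prize — ruled out; weight (1/7)·0 = 0 each.
If it is in either of boxes 2 and 3 (prior 1/7 each): the host has 5 equally likely choices, so probability 1/5; weight (1/7)·(1/5) = 1/35 each.
If it is in box 6 (prior 1/7): the host has 15 equally likely choices, so probability 1/15; weight (1/7)·(1/15) = 1/105.
The weights sum to 1/15.
So P(the gold coin in box 3 | the host opened box 1, box 4, box 5, and box 7) = (1/35) / (1/15) = 3/7.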